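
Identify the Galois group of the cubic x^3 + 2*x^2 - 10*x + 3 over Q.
Gal(K/Q) = S_3 (symmetric group of order 6)

Compute the discriminant of x^3 + (2)*x^2 + (-10)*x + (3): Δ = 2981. Since Δ is not a rational square, the Galois group is not contained in A_3; it must be the full S_3 (irreducibility of the cubic rules out anything smaller).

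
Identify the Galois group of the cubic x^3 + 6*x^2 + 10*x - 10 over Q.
Gal(K/Q) = S_3 (symmetric group of order 6)

Compute the discriminant of x^3 + (6)*x^2 + (10)*x + (-10): Δ = -5260. Since Δ is not a rational square, the Galois group is not contained in A_3; it must be the full S_3 (irreducibility of the cubic rules out anything smaller).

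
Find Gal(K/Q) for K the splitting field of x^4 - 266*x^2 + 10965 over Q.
Gal(K/Q) = V_4 (Klein four-group, Z/2Z × Z/2Z)

f factors as (x^2 - 215)(x^2 - 51), so the splitting field is K = Q(sqrt(215), sqrt(51)). The elements 215, 51, 10965 are all non-squares in Q, so sqrt(215) and sqrt(51) generate independent quadratic extensions. Thus [K:Q] = 4 and Gal(K/Q) is generated by the two order-2 automorphisms sqrt(215) ↦ -sqrt(215) and sqrt(51) ↦ -sqrt(51), giving V_4.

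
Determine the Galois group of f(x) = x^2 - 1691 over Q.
Gal(K/Q) = Z/2Z (cyclic of order 2)

x^2 - 1691 is irreducible over Q since 1691 is not a rational square. The splitting field Q(sqrt(1691)) has degree 2 over Q, and its unique nontrivial automorphism is sqrt(1691) ↦ -sqrt(1691). Hence Gal(Q(sqrt(1691))/Q) = Z/2Z.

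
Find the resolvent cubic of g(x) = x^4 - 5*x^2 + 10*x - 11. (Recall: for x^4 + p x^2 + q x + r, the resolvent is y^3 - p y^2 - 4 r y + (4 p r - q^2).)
h(y) = y^3 + 5*y^2 + 44*y + 120

Identify coefficients: p = -5, q = 10, r = -11.
Plug into h(y) = y^3 - p y^2 - 4 r y + (4 p r - q^2):
  h(y) = y^3 - (-5) y^2 - 4*(-11) y + (4*(-5)*(-11) - (10)^2)
       = y^3 + (5) y^2 + (44) y + (120).
Simplifying: h(y) = y^3 + 5*y^2 + 44*y + 120.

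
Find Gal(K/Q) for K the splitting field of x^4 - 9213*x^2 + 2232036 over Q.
Gal(K/Q) = Z/2Z (cyclic of order 2)

f factors as (x^2 - 249)(x^2 - 8964), so the splitting field is K = Q(sqrt(249), sqrt(8964)). The squarefree part of 249 is 249 and the squarefree part of 8964 is also 249, so sqrt(249) and sqrt(8964) are both rational multiples of sqrt(249). Hence Q(sqrt(249)) = Q(sqrt(8964)) = Q(sqrt(249)), and the splitting field collapses to a single degree-2 extension with Galois group Z/2Z.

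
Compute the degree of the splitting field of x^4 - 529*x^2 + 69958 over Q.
[K:Q] = 4

f factors as (x^2 - 263)(x^2 - 266); the splitting field is K = Q(sqrt(263), sqrt(266)). Since 263, 266, and 69958 are all non-squares in Q, the three subfields Q(sqrt(263)), Q(sqrt(266)), Q(sqrt(69958)) are distinct degree-2 extensions, so [K:Q] = 4 (Klein four Galois group).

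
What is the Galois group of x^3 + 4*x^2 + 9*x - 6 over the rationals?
Gal(K/Q) = S_3 (symmetric group of order 6)

Compute the discriminant of x^3 + (4)*x^2 + (9)*x + (-6): Δ = -4944. Since Δ is not a rational square, the Galois group is not contained in A_3; it must be the full S_3 (irreducibility of the cubic rules out anything smaller).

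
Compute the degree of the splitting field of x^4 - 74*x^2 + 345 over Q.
[K:Q] = 4

f factors as (x^2 - 69)(x^2 - 5); the splitting field is K = Q(sqrt(69), sqrt(5)). Since 69, 5, and 345 are all non-squares in Q, the three subfields Q(sqrt(69)), Q(sqrt(5)), Q(sqrt(345)) are distinct degree-2 extensions, so [K:Q] = 4 (Klein four Galois group).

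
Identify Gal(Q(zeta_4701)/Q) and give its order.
|Gal(Q(zeta_4701)/Q)| = phi(4701) = 3132; group ≅ (Z/4701Z)^* ≅ Z/2Z × Z/1566Z

The n-th cyclotomic polynomial Φ_4701(x) is the minimal polynomial of zeta_4701 over Q and has degree phi(4701) = 3132. So Q(zeta_4701) is a degree-3132 Galois extension with Galois group (Z/4701Z)^*. By CRT, (Z/4701Z)^* ≅ (Z/3Z)^* × (Z/1567Z)^*. Each prime-power unit group is (Z/3Z)^* ≅ Z/2Z; (Z/1567Z)^* ≅ Z/1566Z. Hence Gal(Q(zeta_4701)/Q) ≅ Z/2Z × Z/1566Z.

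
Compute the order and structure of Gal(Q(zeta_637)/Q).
|Gal(Q(zeta_637)/Q)| = phi(637) = 504; group ≅ (Z/637Z)^* ≅ Z/12Z × Z/42Z

The n-th cyclotomic polynomial Φ_637(x) is the minimal polynomial of zeta_637 over Q and has degree phi(637) = 504. So Q(zeta_637) is a degree-504 Galois extension with Galois group (Z/637Z)^*. By CRT, (Z/637Z)^* ≅ (Z/49Z)^* × (Z/13Z)^*. Each prime-power unit group is (Z/49Z)^* ≅ Z/42Z; (Z/13Z)^* ≅ Z/12Z. Hence Gal(Q(zeta_637)/Q) ≅ Z/12Z × Z/42Z.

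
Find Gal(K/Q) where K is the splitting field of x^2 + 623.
Gal(K/Q) = Z/2Z (cyclic of order 2)

x^2 + 623 is irreducible over Q since -623 is not a rational square. The splitting field Q(sqrt(-623)) has degree 2 over Q, and its unique nontrivial automorphism is sqrt(-623) ↦ -sqrt(-623). Hence Gal(Q(sqrt(-623))/Q) = Z/2Z.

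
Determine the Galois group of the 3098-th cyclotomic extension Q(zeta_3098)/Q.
|Gal(Q(zeta_3098)/Q)| = phi(3098) = 1548; group ≅ (Z/3098Z)^* ≅ Z/1548Z

The n-th cyclotomic polynomial Φ_3098(x) is the minimal polynomial of zeta_3098 over Q and has degree phi(3098) = 1548. So Q(zeta_3098) is a degree-1548 Galois extension with Galois group (Z/3098Z)^*. By CRT, (Z/3098Z)^* ≅ (Z/2Z)^* × (Z/1549Z)^*. Each prime-power unit group is (Z/2Z)^* ≅ trivial group (order 1); (Z/1549Z)^* ≅ Z/1548Z. Hence Gal(Q(zeta_3098)/Q) ≅ Z/1548Z.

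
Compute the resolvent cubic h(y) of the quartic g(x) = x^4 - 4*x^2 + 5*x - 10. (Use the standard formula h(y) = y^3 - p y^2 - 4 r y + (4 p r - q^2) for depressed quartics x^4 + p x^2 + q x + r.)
h(y) = y^3 + 4*y^2 + 40*y + 135

Identify coefficients: p = -4, q = 5, r = -10.
Plug into h(y) = y^3 - p y^2 - 4 r y + (4 p r - q^2):
  h(y) = y^3 - (-4) y^2 - 4*(-10) y + (4*(-4)*(-10) - (5)^2)
       = y^3 + (4) y^2 + (40) y + (135).
Simplifying: h(y) = y^3 + 4*y^2 + 40*y + 135.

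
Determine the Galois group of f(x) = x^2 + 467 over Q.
Gal(K/Q) = Z/2Z (cyclic of order 2)

x^2 + 467 is irreducible over Q since -467 is not a rational square. The splitting field Q(sqrt(-467)) has degree 2 over Q, and its unique nontrivial automorphism is sqrt(-467) ↦ -sqrt(-467). Hence Gal(Q(sqrt(-467))/Q) = Z/2Z.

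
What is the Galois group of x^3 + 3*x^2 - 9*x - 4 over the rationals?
Gal(K/Q) = S_3 (symmetric group of order 6)

Compute the discriminant of x^3 + (3)*x^2 + (-9)*x + (-4): Δ = 5589. Since Δ is not a rational square, the Galois group is not contained in A_3; it must be the full S_3 (irreducibility of the cubic rules out anything smaller).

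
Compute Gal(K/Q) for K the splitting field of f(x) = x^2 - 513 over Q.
Gal(K/Q) = Z/2Z (cyclic of order 2)

x^2 - 513 is irreducible over Q since 513 is not a rational square. The splitting field Q(sqrt(513)) has degree 2 over Q, and its unique nontrivial automorphism is sqrt(513) ↦ -sqrt(513). Hence Gal(Q(sqrt(513))/Q) = Z/2Z.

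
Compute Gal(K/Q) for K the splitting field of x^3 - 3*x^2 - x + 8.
Gal(K/Q) = S_3 (symmetric group of order 6)

Compute the discriminant of x^3 + (-3)*x^2 + (-1)*x + (8): Δ = -419. Since Δ is not a rational square, the Galois group is not contained in A_3; it must be the full S_3 (irreducibility of the cubic rules out anything smaller).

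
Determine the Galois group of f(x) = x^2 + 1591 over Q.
Gal(K/Q) = Z/2Z (cyclic of order 2)

x^2 + 1591 is irreducible over Q since -1591 is not a rational square. The splitting field Q(sqrt(-1591)) has degree 2 over Q, and its unique nontrivial automorphism is sqrt(-1591) ↦ -sqrt(-1591). Hence Gal(Q(sqrt(-1591))/Q) = Z/2Z.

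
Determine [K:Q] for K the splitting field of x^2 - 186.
[K:Q] = 2

The polynomial x^2 - 186 is irreducible over Q since 186 is not a perfect square. Its splitting field is Q(sqrt(186)), which has degree 2 over Q.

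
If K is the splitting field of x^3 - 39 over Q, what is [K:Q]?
[K:Q] = 6

x^3 - 39 has one real root r = 39^(1/3) and two complex roots r*zeta_3, r*zeta_3^2 where zeta_3 = e^(2*pi*i/3). The splitting field is Q(r, zeta_3). [Q(r):Q] = 3 and [Q(zeta_3):Q] = 2 with gcd = 1, so [Q(r, zeta_3):Q] = 3 * 2 = 6.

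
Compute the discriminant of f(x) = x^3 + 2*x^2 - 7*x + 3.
Δ = 473

For x^3 + a x^2 + b x + c the discriminant is Δ = 18 a b c - 4 a^3 c + a^2 b^2 - 4 b^3 - 27 c^2.
Plug a = 2, b = -7, c = 3:
  18*(2)*(-7)*(3) - 4*(2)^3*(3) + (2)^2*(-7)^2 - 4*(-7)^3 - 27*(3)^2
  = -756 + (-96) + 196 + (1372) + (-243)
  = 473.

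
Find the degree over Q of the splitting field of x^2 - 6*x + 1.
[K:Q] = 2

The discriminant of x^2 + (-6)*x + (1) is b^2 - 4c = 36 - (4) = 32. Since 32 is not a perfect square in Q, the polynomial is irreducible over Q. Its two roots generate a degree-2 extension, so [K:Q] = 2.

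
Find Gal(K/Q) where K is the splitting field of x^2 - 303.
Gal(K/Q) = Z/2Z (cyclic of order 2)

x^2 - 303 is irreducible over Q since 303 is not a rational square. The splitting field Q(sqrt(303)) has degree 2 over Q, and its unique nontrivial automorphism is sqrt(303) ↦ -sqrt(303). Hence Gal(Q(sqrt(303))/Q) = Z/2Z.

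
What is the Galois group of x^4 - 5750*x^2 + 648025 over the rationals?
Gal(K/Q) = Z/2Z (cyclic of order 2)

f factors as (x^2 - 115)(x^2 - 5635), so the splitting field is K = Q(sqrt(115), sqrt(5635)). The squarefree part of 115 is 115 and the squarefree part of 5635 is also 115, so sqrt(115) and sqrt(5635) are both rational multiples of sqrt(115). Hence Q(sqrt(115)) = Q(sqrt(5635)) = Q(sqrt(115)), and the splitting field collapses to a single degree-2 extension with Galois group Z/2Z.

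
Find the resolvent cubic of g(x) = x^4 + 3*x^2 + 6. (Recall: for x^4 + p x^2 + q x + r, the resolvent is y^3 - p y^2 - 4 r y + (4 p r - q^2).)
h(y) = y^3 - 3*y^2 - 24*y + 72

Identify coefficients: p = 3, q = 0, r = 6.
Plug into h(y) = y^3 - p y^2 - 4 r y + (4 p r - q^2):
  h(y) = y^3 - (3) y^2 - 4*(6) y + (4*(3)*(6) - (0)^2)
       = y^3 + (-3) y^2 + (-24) y + (72).
Simplifying: h(y) = y^3 - 3*y^2 - 24*y + 72.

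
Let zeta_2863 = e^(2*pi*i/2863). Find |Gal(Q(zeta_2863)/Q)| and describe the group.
|Gal(Q(zeta_2863)/Q)| = phi(2863) = 2448; group ≅ (Z/2863Z)^* ≅ Z/6Z × Z/408Z

The n-th cyclotomic polynomial Φ_2863(x) is the minimal polynomial of zeta_2863 over Q and has degree phi(2863) = 2448. So Q(zeta_2863) is a degree-2448 Galois extension with Galois group (Z/2863Z)^*. By CRT, (Z/2863Z)^* ≅ (Z/7Z)^* × (Z/409Z)^*. Each prime-power unit group is (Z/7Z)^* ≅ Z/6Z; (Z/409Z)^* ≅ Z/408Z. Hence Gal(Q(zeta_2863)/Q) ≅ Z/6Z × Z/408Z.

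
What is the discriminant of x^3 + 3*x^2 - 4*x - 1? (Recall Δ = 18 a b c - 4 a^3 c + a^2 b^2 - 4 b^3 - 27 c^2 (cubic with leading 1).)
Δ = 697

For x^3 + a x^2 + b x + c the discriminant is Δ = 18 a b c - 4 a^3 c + a^2 b^2 - 4 b^3 - 27 c^2.
Plug a = 3, b = -4, c = -1:
  18*(3)*(-4)*(-1) - 4*(3)^3*(-1) + (3)^2*(-4)^2 - 4*(-4)^3 - 27*(-1)^2
  = 216 + (108) + 144 + (256) + (-27)
  = 697.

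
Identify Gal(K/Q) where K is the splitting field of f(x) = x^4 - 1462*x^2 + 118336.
Gal(K/Q) = Z/2Z (cyclic of order 2)

f factors as (x^2 - 86)(x^2 - 1376), so the splitting field is K = Q(sqrt(86), sqrt(1376)). The squarefree part of 86 is 86 and the squarefree part of 1376 is also 86, so sqrt(86) and sqrt(1376) are both rational multiples of sqrt(86). Hence Q(sqrt(86)) = Q(sqrt(1376)) = Q(sqrt(86)), and the splitting field collapses to a single degree-2 extension with Galois group Z/2Z.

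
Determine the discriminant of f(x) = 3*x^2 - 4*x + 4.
Δ = -32

For a quadratic a x^2 + b x + c the discriminant is Δ = b^2 - 4ac = (-4)^2 - 4*(3)*(4) = 16 - (48) = -32.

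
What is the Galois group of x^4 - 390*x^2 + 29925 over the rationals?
Gal(K/Q) = V_4 (Klein four-group, Z/2Z × Z/2Z)

f factors as (x^2 - 105)(x^2 - 285), so the splitting field is K = Q(sqrt(105), sqrt(285)). The elements 105, 285, 29925 are all non-squares in Q, so sqrt(105) and sqrt(285) generate independent quadratic extensions. Thus [K:Q] = 4 and Gal(K/Q) is generated by the two order-2 automorphisms sqrt(105) ↦ -sqrt(105) and sqrt(285) ↦ -sqrt(285), giving V_4.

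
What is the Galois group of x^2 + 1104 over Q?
Gal(K/Q) = Z/2Z (cyclic of order 2)

x^2 + 1104 is irreducible over Q since -1104 is not a rational square. The splitting field Q(sqrt(-1104)) has degree 2 over Q, and its unique nontrivial automorphism is sqrt(-1104) ↦ -sqrt(-1104). Hence Gal(Q(sqrt(-1104))/Q) = Z/2Z.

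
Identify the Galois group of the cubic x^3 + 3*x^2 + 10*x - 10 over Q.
Gal(K/Q) = S_3 (symmetric group of order 6)

Compute the discriminant of x^3 + (3)*x^2 + (10)*x + (-10): Δ = -10120. Since Δ is not a rational square, the Galois group is not contained in A_3; it must be the full S_3 (irreducibility of the cubic rules out anything smaller).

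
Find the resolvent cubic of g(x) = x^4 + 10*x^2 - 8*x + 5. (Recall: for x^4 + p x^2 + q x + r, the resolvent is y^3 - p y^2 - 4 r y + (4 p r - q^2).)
h(y) = y^3 - 10*y^2 - 20*y + 136

Identify coefficients: p = 10, q = -8, r = 5.
Plug into h(y) = y^3 - p y^2 - 4 r y + (4 p r - q^2):
  h(y) = y^3 - (10) y^2 - 4*(5) y + (4*(10)*(5) - (-8)^2)
       = y^3 + (-10) y^2 + (-20) y + (136).
Simplifying: h(y) = y^3 - 10*y^2 - 20*y + 136.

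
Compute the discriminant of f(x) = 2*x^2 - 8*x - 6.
Δ = 112

For a quadratic a x^2 + b x + c the discriminant is Δ = b^2 - 4ac = (-8)^2 - 4*(2)*(-6) = 64 - (-48) = 112.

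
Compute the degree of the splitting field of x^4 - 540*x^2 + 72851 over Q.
[K:Q] = 4

f factors as (x^2 - 277)(x^2 - 263); the splitting field is K = Q(sqrt(277), sqrt(263)). Since 277, 263, and 72851 are all non-squares in Q, the three subfields Q(sqrt(277)), Q(sqrt(263)), Q(sqrt(72851)) are distinct degree-2 extensions, so [K:Q] = 4 (Klein four Galois group).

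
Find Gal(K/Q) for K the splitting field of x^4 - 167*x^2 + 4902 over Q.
Gal(K/Q) = V_4 (Klein four-group, Z/2Z × Z/2Z)

f factors as (x^2 - 38)(x^2 - 129), so the splitting field is K = Q(sqrt(38), sqrt(129)). The elements 38, 129, 4902 are all non-squares in Q, so sqrt(38) and sqrt(129) generate independent quadratic extensions. Thus [K:Q] = 4 and Gal(K/Q) is generated by the two order-2 automorphisms sqrt(38) ↦ -sqrt(38) and sqrt(129) ↦ -sqrt(129), giving V_4.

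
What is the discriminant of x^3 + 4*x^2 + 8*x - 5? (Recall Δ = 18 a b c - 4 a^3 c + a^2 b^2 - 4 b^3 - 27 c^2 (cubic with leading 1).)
Δ = -3299

For x^3 + a x^2 + b x + c the discriminant is Δ = 18 a b c - 4 a^3 c + a^2 b^2 - 4 b^3 - 27 c^2.
Plug a = 4, b = 8, c = -5:
  18*(4)*(8)*(-5) - 4*(4)^3*(-5) + (4)^2*(8)^2 - 4*(8)^3 - 27*(-5)^2
  = -2880 + (1280) + 1024 + (-2048) + (-675)
  = -3299.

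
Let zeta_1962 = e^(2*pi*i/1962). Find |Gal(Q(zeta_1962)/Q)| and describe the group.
|Gal(Q(zeta_1962)/Q)| = phi(1962) = 648; group ≅ (Z/1962Z)^* ≅ Z/6Z × Z/108Z

The n-th cyclotomic polynomial Φ_1962(x) is the minimal polynomial of zeta_1962 over Q and has degree phi(1962) = 648. So Q(zeta_1962) is a degree-648 Galois extension with Galois group (Z/1962Z)^*. By CRT, (Z/1962Z)^* ≅ (Z/2Z)^* × (Z/9Z)^* × (Z/109Z)^*. Each prime-power unit group is (Z/2Z)^* ≅ trivial group (order 1); (Z/9Z)^* ≅ Z/6Z; (Z/109Z)^* ≅ Z/108Z. Hence Gal(Q(zeta_1962)/Q) ≅ Z/6Z × Z/108Z.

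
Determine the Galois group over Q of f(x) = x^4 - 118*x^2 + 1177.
Gal(K/Q) = V_4 (Klein four-group, Z/2Z × Z/2Z)

f factors as (x^2 - 107)(x^2 - 11), so the splitting field is K = Q(sqrt(107), sqrt(11)). The elements 107, 11, 1177 are all non-squares in Q, so sqrt(107) and sqrt(11) generate independent quadratic extensions. Thus [K:Q] = 4 and Gal(K/Q) is generated by the two order-2 automorphisms sqrt(107) ↦ -sqrt(107) and sqrt(11) ↦ -sqrt(11), giving V_4.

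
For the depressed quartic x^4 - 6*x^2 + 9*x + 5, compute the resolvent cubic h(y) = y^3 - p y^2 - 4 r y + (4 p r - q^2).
h(y) = y^3 + 6*y^2 - 20*y - 201

Identify coefficients: p = -6, q = 9, r = 5.
Plug into h(y) = y^3 - p y^2 - 4 r y + (4 p r - q^2):
  h(y) = y^3 - (-6) y^2 - 4*(5) y + (4*(-6)*(5) - (9)^2)
       = y^3 + (6) y^2 + (-20) y + (-201).
Simplifying: h(y) = y^3 + 6*y^2 - 20*y - 201.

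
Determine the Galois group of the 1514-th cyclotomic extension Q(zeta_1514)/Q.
|Gal(Q(zeta_1514)/Q)| = phi(1514) = 756; group ≅ (Z/1514Z)^* ≅ Z/756Z

The n-th cyclotomic polynomial Φ_1514(x) is the minimal polynomial of zeta_1514 over Q and has degree phi(1514) = 756. So Q(zeta_1514) is a degree-756 Galois extension with Galois group (Z/1514Z)^*. By CRT, (Z/1514Z)^* ≅ (Z/2Z)^* × (Z/757Z)^*. Each prime-power unit group is (Z/2Z)^* ≅ trivial group (order 1); (Z/757Z)^* ≅ Z/756Z. Hence Gal(Q(zeta_1514)/Q) ≅ Z/756Z.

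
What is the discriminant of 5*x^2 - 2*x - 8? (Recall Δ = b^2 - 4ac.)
Δ = 164

For a quadratic a x^2 + b x + c the discriminant is Δ = b^2 - 4ac = (-2)^2 - 4*(5)*(-8) = 4 - (-160) = 164.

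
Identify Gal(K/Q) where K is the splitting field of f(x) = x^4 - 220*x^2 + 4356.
Gal(K/Q) = Z/2Z (cyclic of order 2)

f factors as (x^2 - 198)(x^2 - 22), so the splitting field is K = Q(sqrt(198), sqrt(22)). The squarefree part of 198 is 22 and the squarefree part of 22 is also 22, so sqrt(198) and sqrt(22) are both rational multiples of sqrt(22). Hence Q(sqrt(198)) = Q(sqrt(22)) = Q(sqrt(22)), and the splitting field collapses to a single degree-2 extension with Galois group Z/2Z.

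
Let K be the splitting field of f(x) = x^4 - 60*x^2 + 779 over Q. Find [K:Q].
[K:Q] = 4

f factors as (x^2 - 19)(x^2 - 41); the splitting field is K = Q(sqrt(19), sqrt(41)). Since 19, 41, and 779 are all non-squares in Q, the three subfields Q(sqrt(19)), Q(sqrt(41)), Q(sqrt(779)) are distinct degree-2 extensions, so [K:Q] = 4 (Klein four Galois group).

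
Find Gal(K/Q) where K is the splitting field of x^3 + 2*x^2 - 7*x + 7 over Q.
Gal(K/Q) = S_3 (symmetric group of order 6)

Compute the discriminant of x^3 + (2)*x^2 + (-7)*x + (7): Δ = -1743. Since Δ is not a rational square, the Galois group is not contained in A_3; it must be the full S_3 (irreducibility of the cubic rules out anything smaller).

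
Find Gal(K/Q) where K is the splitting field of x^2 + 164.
Gal(K/Q) = Z/2Z (cyclic of order 2)

x^2 + 164 is irreducible over Q since -164 is not a rational square. The splitting field Q(sqrt(-164)) has degree 2 over Q, and its unique nontrivial automorphism is sqrt(-164) ↦ -sqrt(-164). Hence Gal(Q(sqrt(-164))/Q) = Z/2Z.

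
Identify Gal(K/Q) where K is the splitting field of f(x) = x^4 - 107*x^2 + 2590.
Gal(K/Q) = V_4 (Klein four-group, Z/2Z × Z/2Z)

f factors as (x^2 - 37)(x^2 - 70), so the splitting field is K = Q(sqrt(37), sqrt(70)). The elements 37, 70, 2590 are all non-squares in Q, so sqrt(37) and sqrt(70) generate independent quadratic extensions. Thus [K:Q] = 4 and Gal(K/Q) is generated by the two order-2 automorphisms sqrt(37) ↦ -sqrt(37) and sqrt(70) ↦ -sqrt(70), giving V_4.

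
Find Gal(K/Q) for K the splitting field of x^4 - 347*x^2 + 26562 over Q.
Gal(K/Q) = V_4 (Klein four-group, Z/2Z × Z/2Z)

f factors as (x^2 - 114)(x^2 - 233), so the splitting field is K = Q(sqrt(114), sqrt(233)). The elements 114, 233, 26562 are all non-squares in Q, so sqrt(114) and sqrt(233) generate independent quadratic extensions. Thus [K:Q] = 4 and Gal(K/Q) is generated by the two order-2 automorphisms sqrt(114) ↦ -sqrt(114) and sqrt(233) ↦ -sqrt(233), giving V_4.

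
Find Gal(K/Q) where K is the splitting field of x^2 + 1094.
Gal(K/Q) = Z/2Z (cyclic of order 2)

x^2 + 1094 is irreducible over Q since -1094 is not a rational square. The splitting field Q(sqrt(-1094)) has degree 2 over Q, and its unique nontrivial automorphism is sqrt(-1094) ↦ -sqrt(-1094). Hence Gal(Q(sqrt(-1094))/Q) = Z/2Z.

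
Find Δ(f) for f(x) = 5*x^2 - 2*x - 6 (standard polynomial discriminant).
Δ = 124

For a quadratic a x^2 + b x + c the discriminant is Δ = b^2 - 4ac = (-2)^2 - 4*(5)*(-6) = 4 - (-120) = 124.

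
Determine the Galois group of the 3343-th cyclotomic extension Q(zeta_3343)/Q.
|Gal(Q(zeta_3343)/Q)| = phi(3343) = 3342; group ≅ (Z/3343Z)^* ≅ Z/3342Z

The n-th cyclotomic polynomial Φ_3343(x) is the minimal polynomial of zeta_3343 over Q and has degree phi(3343) = 3342. So Q(zeta_3343) is a degree-3342 Galois extension with Galois group (Z/3343Z)^*. (Z/3343Z)^* is cyclic since 3343 is an odd prime power (or 4). Hence Gal(Q(zeta_3343)/Q) ≅ Z/3342Z.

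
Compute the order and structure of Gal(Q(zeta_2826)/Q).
|Gal(Q(zeta_2826)/Q)| = phi(2826) = 936; group ≅ (Z/2826Z)^* ≅ Z/6Z × Z/156Z

The n-th cyclotomic polynomial Φ_2826(x) is the minimal polynomial of zeta_2826 over Q and has degree phi(2826) = 936. So Q(zeta_2826) is a degree-936 Galois extension with Galois group (Z/2826Z)^*. By CRT, (Z/2826Z)^* ≅ (Z/2Z)^* × (Z/9Z)^* × (Z/157Z)^*. Each prime-power unit group is (Z/2Z)^* ≅ trivial group (order 1); (Z/9Z)^* ≅ Z/6Z; (Z/157Z)^* ≅ Z/156Z. Hence Gal(Q(zeta_2826)/Q) ≅ Z/6Z × Z/156Z.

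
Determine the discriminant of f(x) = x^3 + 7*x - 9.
Δ = -3559

For a depressed cubic x^3 + p x + q the discriminant is Δ = -4 p^3 - 27 q^2 = -4*(7)^3 - 27*(-9)^2 = -1372 - 2187 = -3559.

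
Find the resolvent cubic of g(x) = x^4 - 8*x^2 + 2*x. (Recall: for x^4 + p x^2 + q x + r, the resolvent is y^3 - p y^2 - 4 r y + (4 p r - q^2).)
h(y) = y^3 + 8*y^2 - 4

Identify coefficients: p = -8, q = 2, r = 0.
Plug into h(y) = y^3 - p y^2 - 4 r y + (4 p r - q^2):
  h(y) = y^3 - (-8) y^2 - 4*(0) y + (4*(-8)*(0) - (2)^2)
       = y^3 + (8) y^2 + (0) y + (-4).
Simplifying: h(y) = y^3 + 8*y^2 - 4.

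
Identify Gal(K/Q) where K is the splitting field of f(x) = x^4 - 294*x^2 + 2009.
Gal(K/Q) = V_4 (Klein four-group, Z/2Z × Z/2Z)

f factors as (x^2 - 7)(x^2 - 287), so the splitting field is K = Q(sqrt(7), sqrt(287)). The elements 7, 287, 2009 are all non-squares in Q, so sqrt(7) and sqrt(287) generate independent quadratic extensions. Thus [K:Q] = 4 and Gal(K/Q) is generated by the two order-2 automorphisms sqrt(7) ↦ -sqrt(7) and sqrt(287) ↦ -sqrt(287), giving V_4.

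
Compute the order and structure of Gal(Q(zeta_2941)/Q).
|Gal(Q(zeta_2941)/Q)| = phi(2941) = 2752; group ≅ (Z/2941Z)^* ≅ Z/16Z × Z/172Z

The n-th cyclotomic polynomial Φ_2941(x) is the minimal polynomial of zeta_2941 over Q and has degree phi(2941) = 2752. So Q(zeta_2941) is a degree-2752 Galois extension with Galois group (Z/2941Z)^*. By CRT, (Z/2941Z)^* ≅ (Z/17Z)^* × (Z/173Z)^*. Each prime-power unit group is (Z/17Z)^* ≅ Z/16Z; (Z/173Z)^* ≅ Z/172Z. Hence Gal(Q(zeta_2941)/Q) ≅ Z/16Z × Z/172Z.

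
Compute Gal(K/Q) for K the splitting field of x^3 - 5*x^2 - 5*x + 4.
Gal(K/Q) = S_3 (symmetric group of order 6)

Compute the discriminant of x^3 + (-5)*x^2 + (-5)*x + (4): Δ = 4493. Since Δ is not a rational square, the Galois group is not contained in A_3; it must be the full S_3 (irreducibility of the cubic rules out anything smaller).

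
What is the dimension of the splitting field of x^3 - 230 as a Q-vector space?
[K:Q] = 6

x^3 - 230 has one real root r = 230^(1/3) and two complex roots r*zeta_3, r*zeta_3^2 where zeta_3 = e^(2*pi*i/3). The splitting field is Q(r, zeta_3). [Q(r):Q] = 3 and [Q(zeta_3):Q] = 2 with gcd = 1, so [Q(r, zeta_3):Q] = 3 * 2 = 6.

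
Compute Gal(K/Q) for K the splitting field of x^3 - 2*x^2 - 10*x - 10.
Gal(K/Q) = S_3 (symmetric group of order 6)

Compute the discriminant of x^3 + (-2)*x^2 + (-10)*x + (-10): Δ = -2220. Since Δ is not a rational square, the Galois group is not contained in A_3; it must be the full S_3 (irreducibility of the cubic rules out anything smaller).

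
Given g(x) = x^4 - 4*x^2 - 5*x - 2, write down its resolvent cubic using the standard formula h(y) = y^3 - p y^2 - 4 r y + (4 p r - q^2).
h(y) = y^3 + 4*y^2 + 8*y + 7

Identify coefficients: p = -4, q = -5, r = -2.
Plug into h(y) = y^3 - p y^2 - 4 r y + (4 p r - q^2):
  h(y) = y^3 - (-4) y^2 - 4*(-2) y + (4*(-4)*(-2) - (-5)^2)
       = y^3 + (4) y^2 + (8) y + (7).
Simplifying: h(y) = y^3 + 4*y^2 + 8*y + 7.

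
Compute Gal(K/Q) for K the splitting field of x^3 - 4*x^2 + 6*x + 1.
Gal(K/Q) = S_3 (symmetric group of order 6)

Compute the discriminant of x^3 + (-4)*x^2 + (6)*x + (1): Δ = -491. Since Δ is not a rational square, the Galois group is not contained in A_3; it must be the full S_3 (irreducibility of the cubic rules out anything smaller).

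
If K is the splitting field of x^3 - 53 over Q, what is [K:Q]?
[K:Q] = 6

x^3 - 53 has one real root r = 53^(1/3) and two complex roots r*zeta_3, r*zeta_3^2 where zeta_3 = e^(2*pi*i/3). The splitting field is Q(r, zeta_3). [Q(r):Q] = 3 and [Q(zeta_3):Q] = 2 with gcd = 1, so [Q(r, zeta_3):Q] = 3 * 2 = 6.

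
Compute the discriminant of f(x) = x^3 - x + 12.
Δ = -3884

For a depressed cubic x^3 + p x + q the discriminant is Δ = -4 p^3 - 27 q^2 = -4*(-1)^3 - 27*(12)^2 = 4 - 3888 = -3884.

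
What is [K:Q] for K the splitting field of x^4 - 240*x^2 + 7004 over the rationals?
[K:Q] = 4

f factors as (x^2 - 206)(x^2 - 34); the splitting field is K = Q(sqrt(206), sqrt(34)). Since 206, 34, and 7004 are all non-squares in Q, the three subfields Q(sqrt(206)), Q(sqrt(34)), Q(sqrt(7004)) are distinct degree-2 extensions, so [K:Q] = 4 (Klein four Galois group).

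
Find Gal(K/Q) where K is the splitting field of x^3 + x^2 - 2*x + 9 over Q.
Gal(K/Q) = S_3 (symmetric group of order 6)

Compute the discriminant of x^3 + (1)*x^2 + (-2)*x + (9): Δ = -2511. Since Δ is not a rational square, the Galois group is not contained in A_3; it must be the full S_3 (irreducibility of the cubic rules out anything smaller).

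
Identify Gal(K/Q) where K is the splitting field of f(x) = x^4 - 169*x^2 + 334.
Gal(K/Q) = V_4 (Klein four-group, Z/2Z × Z/2Z)

f factors as (x^2 - 2)(x^2 - 167), so the splitting field is K = Q(sqrt(2), sqrt(167)). The elements 2, 167, 334 are all non-squares in Q, so sqrt(2) and sqrt(167) generate independent quadratic extensions. Thus [K:Q] = 4 and Gal(K/Q) is generated by the two order-2 automorphisms sqrt(2) ↦ -sqrt(2) and sqrt(167) ↦ -sqrt(167), giving V_4.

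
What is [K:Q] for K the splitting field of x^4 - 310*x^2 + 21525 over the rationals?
[K:Q] = 4

f factors as (x^2 - 105)(x^2 - 205); the splitting field is K = Q(sqrt(105), sqrt(205)). Since 105, 205, and 21525 are all non-squares in Q, the three subfields Q(sqrt(105)), Q(sqrt(205)), Q(sqrt(21525)) are distinct degree-2 extensions, so [K:Q] = 4 (Klein four Galois group).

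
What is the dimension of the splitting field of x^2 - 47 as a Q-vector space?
[K:Q] = 2

The polynomial x^2 - 47 is irreducible over Q since 47 is not a perfect square. Its splitting field is Q(sqrt(47)), which has degree 2 over Q.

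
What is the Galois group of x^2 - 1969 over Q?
Gal(K/Q) = Z/2Z (cyclic of order 2)

x^2 - 1969 is irreducible over Q since 1969 is not a rational square. The splitting field Q(sqrt(1969)) has degree 2 over Q, and its unique nontrivial automorphism is sqrt(1969) ↦ -sqrt(1969). Hence Gal(Q(sqrt(1969))/Q) = Z/2Z.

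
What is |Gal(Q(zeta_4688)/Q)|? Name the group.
|Gal(Q(zeta_4688)/Q)| = phi(4688) = 2336; group ≅ (Z/4688Z)^* ≅ Z/2Z × Z/4Z × Z/292Z

The n-th cyclotomic polynomial Φ_4688(x) is the minimal polynomial of zeta_4688 over Q and has degree phi(4688) = 2336. So Q(zeta_4688) is a degree-2336 Galois extension with Galois group (Z/4688Z)^*. By CRT, (Z/4688Z)^* ≅ (Z/16Z)^* × (Z/293Z)^*. Each prime-power unit group is (Z/16Z)^* ≅ Z/2Z × Z/4Z; (Z/293Z)^* ≅ Z/292Z. Hence Gal(Q(zeta_4688)/Q) ≅ Z/2Z × Z/4Z × Z/292Z.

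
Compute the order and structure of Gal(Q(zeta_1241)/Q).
|Gal(Q(zeta_1241)/Q)| = phi(1241) = 1152; group ≅ (Z/1241Z)^* ≅ Z/16Z × Z/72Z

The n-th cyclotomic polynomial Φ_1241(x) is the minimal polynomial of zeta_1241 over Q and has degree phi(1241) = 1152. So Q(zeta_1241) is a degree-1152 Galois extension with Galois group (Z/1241Z)^*. By CRT, (Z/1241Z)^* ≅ (Z/17Z)^* × (Z/73Z)^*. Each prime-power unit group is (Z/17Z)^* ≅ Z/16Z; (Z/73Z)^* ≅ Z/72Z. Hence Gal(Q(zeta_1241)/Q) ≅ Z/16Z × Z/72Z.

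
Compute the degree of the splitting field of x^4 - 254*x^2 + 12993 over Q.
[K:Q] = 4

f factors as (x^2 - 71)(x^2 - 183); the splitting field is K = Q(sqrt(71), sqrt(183)). Since 71, 183, and 12993 are all non-squares in Q, the three subfields Q(sqrt(71)), Q(sqrt(183)), Q(sqrt(12993)) are distinct degree-2 extensions, so [K:Q] = 4 (Klein four Galois group).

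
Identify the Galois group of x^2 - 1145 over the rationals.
Gal(K/Q) = Z/2Z (cyclic of order 2)

x^2 - 1145 is irreducible over Q since 1145 is not a rational square. The splitting field Q(sqrt(1145)) has degree 2 over Q, and its unique nontrivial automorphism is sqrt(1145) ↦ -sqrt(1145). Hence Gal(Q(sqrt(1145))/Q) = Z/2Z.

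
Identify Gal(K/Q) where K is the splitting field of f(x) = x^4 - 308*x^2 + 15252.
Gal(K/Q) = V_4 (Klein four-group, Z/2Z × Z/2Z)

f factors as (x^2 - 246)(x^2 - 62), so the splitting field is K = Q(sqrt(246), sqrt(62)). The elements 246, 62, 15252 are all non-squares in Q, so sqrt(246) and sqrt(62) generate independent quadratic extensions. Thus [K:Q] = 4 and Gal(K/Q) is generated by the two order-2 automorphisms sqrt(246) ↦ -sqrt(246) and sqrt(62) ↦ -sqrt(62), giving V_4.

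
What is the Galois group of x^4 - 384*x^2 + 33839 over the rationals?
Gal(K/Q) = V_4 (Klein four-group, Z/2Z × Z/2Z)

f factors as (x^2 - 247)(x^2 - 137), so the splitting field is K = Q(sqrt(247), sqrt(137)). The elements 247, 137, 33839 are all non-squares in Q, so sqrt(247) and sqrt(137) generate independent quadratic extensions. Thus [K:Q] = 4 and Gal(K/Q) is generated by the two order-2 automorphisms sqrt(247) ↦ -sqrt(247) and sqrt(137) ↦ -sqrt(137), giving V_4.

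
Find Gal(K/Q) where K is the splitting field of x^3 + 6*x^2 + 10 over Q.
Gal(K/Q) = S_3 (symmetric group of order 6)

Compute the discriminant of x^3 + (6)*x^2 + (0)*x + (10): Δ = -11340. Since Δ is not a rational square, the Galois group is not contained in A_3; it must be the full S_3 (irreducibility of the cubic rules out anything smaller).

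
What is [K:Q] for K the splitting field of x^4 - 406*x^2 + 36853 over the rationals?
[K:Q] = 4

f factors as (x^2 - 137)(x^2 - 269); the splitting field is K = Q(sqrt(137), sqrt(269)). Since 137, 269, and 36853 are all non-squares in Q, the three subfields Q(sqrt(137)), Q(sqrt(269)), Q(sqrt(36853)) are distinct degree-2 extensions, so [K:Q] = 4 (Klein four Galois group).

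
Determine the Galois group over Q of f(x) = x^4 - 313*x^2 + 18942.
Gal(K/Q) = V_4 (Klein four-group, Z/2Z × Z/2Z)

f factors as (x^2 - 231)(x^2 - 82), so the splitting field is K = Q(sqrt(231), sqrt(82)). The elements 231, 82, 18942 are all non-squares in Q, so sqrt(231) and sqrt(82) generate independent quadratic extensions. Thus [K:Q] = 4 and Gal(K/Q) is generated by the two order-2 automorphisms sqrt(231) ↦ -sqrt(231) and sqrt(82) ↦ -sqrt(82), giving V_4.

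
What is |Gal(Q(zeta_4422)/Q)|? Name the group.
|Gal(Q(zeta_4422)/Q)| = phi(4422) = 1320; group ≅ (Z/4422Z)^* ≅ Z/2Z × Z/10Z × Z/66Z

The n-th cyclotomic polynomial Φ_4422(x) is the minimal polynomial of zeta_4422 over Q and has degree phi(4422) = 1320. So Q(zeta_4422) is a degree-1320 Galois extension with Galois group (Z/4422Z)^*. By CRT, (Z/4422Z)^* ≅ (Z/2Z)^* × (Z/3Z)^* × (Z/11Z)^* × (Z/67Z)^*. Each prime-power unit group is (Z/2Z)^* ≅ trivial group (order 1); (Z/3Z)^* ≅ Z/2Z; (Z/11Z)^* ≅ Z/10Z; (Z/67Z)^* ≅ Z/66Z. Hence Gal(Q(zeta_4422)/Q) ≅ Z/2Z × Z/10Z × Z/66Z.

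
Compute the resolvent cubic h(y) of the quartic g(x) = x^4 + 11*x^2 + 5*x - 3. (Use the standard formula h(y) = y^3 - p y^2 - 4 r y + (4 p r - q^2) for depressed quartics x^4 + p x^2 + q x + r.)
h(y) = y^3 - 11*y^2 + 12*y - 157

Identify coefficients: p = 11, q = 5, r = -3.
Plug into h(y) = y^3 - p y^2 - 4 r y + (4 p r - q^2):
  h(y) = y^3 - (11) y^2 - 4*(-3) y + (4*(11)*(-3) - (5)^2)
       = y^3 + (-11) y^2 + (12) y + (-157).
Simplifying: h(y) = y^3 - 11*y^2 + 12*y - 157.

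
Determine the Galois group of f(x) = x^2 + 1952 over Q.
Gal(K/Q) = Z/2Z (cyclic of order 2)

x^2 + 1952 is irreducible over Q since -1952 is not a rational square. The splitting field Q(sqrt(-1952)) has degree 2 over Q, and its unique nontrivial automorphism is sqrt(-1952) ↦ -sqrt(-1952). Hence Gal(Q(sqrt(-1952))/Q) = Z/2Z.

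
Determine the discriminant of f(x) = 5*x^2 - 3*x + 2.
Δ = -31

For a quadratic a x^2 + b x + c the discriminant is Δ = b^2 - 4ac = (-3)^2 - 4*(5)*(2) = 9 - (40) = -31.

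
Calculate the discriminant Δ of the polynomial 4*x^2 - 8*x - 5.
Δ = 144

For a quadratic a x^2 + b x + c the discriminant is Δ = b^2 - 4ac = (-8)^2 - 4*(4)*(-5) = 64 - (-80) = 144.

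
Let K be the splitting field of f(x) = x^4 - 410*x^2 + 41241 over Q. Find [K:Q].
[K:Q] = 4

f factors as (x^2 - 233)(x^2 - 177); the splitting field is K = Q(sqrt(233), sqrt(177)). Since 233, 177, and 41241 are all non-squares in Q, the three subfields Q(sqrt(233)), Q(sqrt(177)), Q(sqrt(41241)) are distinct degree-2 extensions, so [K:Q] = 4 (Klein four Galois group).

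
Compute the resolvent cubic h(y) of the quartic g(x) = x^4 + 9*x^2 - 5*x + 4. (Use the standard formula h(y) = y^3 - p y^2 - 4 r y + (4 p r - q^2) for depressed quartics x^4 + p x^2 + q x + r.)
h(y) = y^3 - 9*y^2 - 16*y + 119

Identify coefficients: p = 9, q = -5, r = 4.
Plug into h(y) = y^3 - p y^2 - 4 r y + (4 p r - q^2):
  h(y) = y^3 - (9) y^2 - 4*(4) y + (4*(9)*(4) - (-5)^2)
       = y^3 + (-9) y^2 + (-16) y + (119).
Simplifying: h(y) = y^3 - 9*y^2 - 16*y + 119.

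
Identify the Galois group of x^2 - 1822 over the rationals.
Gal(K/Q) = Z/2Z (cyclic of order 2)

x^2 - 1822 is irreducible over Q since 1822 is not a rational square. The splitting field Q(sqrt(1822)) has degree 2 over Q, and its unique nontrivial automorphism is sqrt(1822) ↦ -sqrt(1822). Hence Gal(Q(sqrt(1822))/Q) = Z/2Z.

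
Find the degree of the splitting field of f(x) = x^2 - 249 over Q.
[K:Q] = 2

The polynomial x^2 - 249 is irreducible over Q since 249 is not a perfect square. Its splitting field is Q(sqrt(249)), which has degree 2 over Q.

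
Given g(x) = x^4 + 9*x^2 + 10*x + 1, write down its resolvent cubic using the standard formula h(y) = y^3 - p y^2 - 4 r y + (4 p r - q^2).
h(y) = y^3 - 9*y^2 - 4*y - 64

Identify coefficients: p = 9, q = 10, r = 1.
Plug into h(y) = y^3 - p y^2 - 4 r y + (4 p r - q^2):
  h(y) = y^3 - (9) y^2 - 4*(1) y + (4*(9)*(1) - (10)^2)
       = y^3 + (-9) y^2 + (-4) y + (-64).
Simplifying: h(y) = y^3 - 9*y^2 - 4*y - 64.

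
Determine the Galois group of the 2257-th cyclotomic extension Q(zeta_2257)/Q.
|Gal(Q(zeta_2257)/Q)| = phi(2257) = 2160; group ≅ (Z/2257Z)^* ≅ Z/36Z × Z/60Z

The n-th cyclotomic polynomial Φ_2257(x) is the minimal polynomial of zeta_2257 over Q and has degree phi(2257) = 2160. So Q(zeta_2257) is a degree-2160 Galois extension with Galois group (Z/2257Z)^*. By CRT, (Z/2257Z)^* ≅ (Z/37Z)^* × (Z/61Z)^*. Each prime-power unit group is (Z/37Z)^* ≅ Z/36Z; (Z/61Z)^* ≅ Z/60Z. Hence Gal(Q(zeta_2257)/Q) ≅ Z/36Z × Z/60Z.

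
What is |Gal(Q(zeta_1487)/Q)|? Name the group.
|Gal(Q(zeta_1487)/Q)| = phi(1487) = 1486; group ≅ (Z/1487Z)^* ≅ Z/1486Z

The n-th cyclotomic polynomial Φ_1487(x) is the minimal polynomial of zeta_1487 over Q and has degree phi(1487) = 1486. So Q(zeta_1487) is a degree-1486 Galois extension with Galois group (Z/1487Z)^*. (Z/1487Z)^* is cyclic since 1487 is an odd prime power (or 4). Hence Gal(Q(zeta_1487)/Q) ≅ Z/1486Z.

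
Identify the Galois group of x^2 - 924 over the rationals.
Gal(K/Q) = Z/2Z (cyclic of order 2)

x^2 - 924 is irreducible over Q since 924 is not a rational square. The splitting field Q(sqrt(924)) has degree 2 over Q, and its unique nontrivial automorphism is sqrt(924) ↦ -sqrt(924). Hence Gal(Q(sqrt(924))/Q) = Z/2Z.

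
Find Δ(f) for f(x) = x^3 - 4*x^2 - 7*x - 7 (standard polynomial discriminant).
Δ = -4487

For x^3 + a x^2 + b x + c the discriminant is Δ = 18 a b c - 4 a^3 c + a^2 b^2 - 4 b^3 - 27 c^2.
Plug a = -4, b = -7, c = -7:
  18*(-4)*(-7)*(-7) - 4*(-4)^3*(-7) + (-4)^2*(-7)^2 - 4*(-7)^3 - 27*(-7)^2
  = -3528 + (-1792) + 784 + (1372) + (-1323)
  = -4487.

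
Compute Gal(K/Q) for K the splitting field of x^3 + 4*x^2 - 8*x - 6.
Gal(K/Q) = S_3 (symmetric group of order 6)

Compute the discriminant of x^3 + (4)*x^2 + (-8)*x + (-6): Δ = 7092. Since Δ is not a rational square, the Galois group is not contained in A_3; it must be the full S_3 (irreducibility of the cubic rules out anything smaller).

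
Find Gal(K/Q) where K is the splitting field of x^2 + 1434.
Gal(K/Q) = Z/2Z (cyclic of order 2)

x^2 + 1434 is irreducible over Q since -1434 is not a rational square. The splitting field Q(sqrt(-1434)) has degree 2 over Q, and its unique nontrivial automorphism is sqrt(-1434) ↦ -sqrt(-1434). Hence Gal(Q(sqrt(-1434))/Q) = Z/2Z.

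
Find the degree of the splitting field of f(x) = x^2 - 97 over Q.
[K:Q] = 2

The polynomial x^2 - 97 is irreducible over Q since 97 is not a perfect square. Its splitting field is Q(sqrt(97)), which has degree 2 over Q.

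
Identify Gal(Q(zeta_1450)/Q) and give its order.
|Gal(Q(zeta_1450)/Q)| = phi(1450) = 560; group ≅ (Z/1450Z)^* ≅ Z/20Z × Z/28Z

The n-th cyclotomic polynomial Φ_1450(x) is the minimal polynomial of zeta_1450 over Q and has degree phi(1450) = 560. So Q(zeta_1450) is a degree-560 Galois extension with Galois group (Z/1450Z)^*. By CRT, (Z/1450Z)^* ≅ (Z/2Z)^* × (Z/25Z)^* × (Z/29Z)^*. Each prime-power unit group is (Z/2Z)^* ≅ trivial group (order 1); (Z/25Z)^* ≅ Z/20Z; (Z/29Z)^* ≅ Z/28Z. Hence Gal(Q(zeta_1450)/Q) ≅ Z/20Z × Z/28Z.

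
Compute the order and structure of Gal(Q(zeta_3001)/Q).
|Gal(Q(zeta_3001)/Q)| = phi(3001) = 3000; group ≅ (Z/3001Z)^* ≅ Z/3000Z

The n-th cyclotomic polynomial Φ_3001(x) is the minimal polynomial of zeta_3001 over Q and has degree phi(3001) = 3000. So Q(zeta_3001) is a degree-3000 Galois extension with Galois group (Z/3001Z)^*. (Z/3001Z)^* is cyclic since 3001 is an odd prime power (or 4). Hence Gal(Q(zeta_3001)/Q) ≅ Z/3000Z.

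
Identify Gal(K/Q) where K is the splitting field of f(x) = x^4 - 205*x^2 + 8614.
Gal(K/Q) = V_4 (Klein four-group, Z/2Z × Z/2Z)

f factors as (x^2 - 59)(x^2 - 146), so the splitting field is K = Q(sqrt(59), sqrt(146)). The elements 59, 146, 8614 are all non-squares in Q, so sqrt(59) and sqrt(146) generate independent quadratic extensions. Thus [K:Q] = 4 and Gal(K/Q) is generated by the two order-2 automorphisms sqrt(59) ↦ -sqrt(59) and sqrt(146) ↦ -sqrt(146), giving V_4.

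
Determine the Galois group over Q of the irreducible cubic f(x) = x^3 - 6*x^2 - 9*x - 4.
Gal(K/Q) = S_3 (symmetric group of order 6)

Compute the discriminant of x^3 + (-6)*x^2 + (-9)*x + (-4): Δ = -1944. Since Δ is not a rational square, the Galois group is not contained in A_3; it must be the full S_3 (irreducibility of the cubic rules out anything smaller).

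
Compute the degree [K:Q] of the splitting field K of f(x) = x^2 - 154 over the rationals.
[K:Q] = 2

The polynomial x^2 - 154 is irreducible over Q since 154 is not a perfect square. Its splitting field is Q(sqrt(154)), which has degree 2 over Q.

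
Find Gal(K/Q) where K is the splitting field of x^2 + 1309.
Gal(K/Q) = Z/2Z (cyclic of order 2)

x^2 + 1309 is irreducible over Q since -1309 is not a rational square. The splitting field Q(sqrt(-1309)) has degree 2 over Q, and its unique nontrivial automorphism is sqrt(-1309) ↦ -sqrt(-1309). Hence Gal(Q(sqrt(-1309))/Q) = Z/2Z.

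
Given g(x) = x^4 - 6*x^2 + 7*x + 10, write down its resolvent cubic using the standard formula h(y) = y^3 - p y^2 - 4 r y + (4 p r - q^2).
h(y) = y^3 + 6*y^2 - 40*y - 289

Identify coefficients: p = -6, q = 7, r = 10.
Plug into h(y) = y^3 - p y^2 - 4 r y + (4 p r - q^2):
  h(y) = y^3 - (-6) y^2 - 4*(10) y + (4*(-6)*(10) - (7)^2)
       = y^3 + (6) y^2 + (-40) y + (-289).
Simplifying: h(y) = y^3 + 6*y^2 - 40*y - 289.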